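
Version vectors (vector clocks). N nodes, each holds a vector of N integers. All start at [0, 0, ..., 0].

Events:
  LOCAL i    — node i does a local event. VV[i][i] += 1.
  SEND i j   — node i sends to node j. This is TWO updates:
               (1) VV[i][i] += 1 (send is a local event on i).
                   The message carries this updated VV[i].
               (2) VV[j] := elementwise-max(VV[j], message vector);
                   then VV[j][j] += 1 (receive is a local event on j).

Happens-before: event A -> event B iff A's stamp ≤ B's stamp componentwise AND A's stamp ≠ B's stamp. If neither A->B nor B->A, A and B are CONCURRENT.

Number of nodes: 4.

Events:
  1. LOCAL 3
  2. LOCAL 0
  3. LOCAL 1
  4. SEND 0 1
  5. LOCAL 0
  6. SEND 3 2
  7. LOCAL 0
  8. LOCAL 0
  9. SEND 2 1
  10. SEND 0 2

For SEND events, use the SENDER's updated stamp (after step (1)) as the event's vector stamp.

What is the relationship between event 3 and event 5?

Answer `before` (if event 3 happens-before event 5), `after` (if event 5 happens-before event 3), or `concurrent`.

Initial: VV[0]=[0, 0, 0, 0]
Initial: VV[1]=[0, 0, 0, 0]
Initial: VV[2]=[0, 0, 0, 0]
Initial: VV[3]=[0, 0, 0, 0]
Event 1: LOCAL 3: VV[3][3]++ -> VV[3]=[0, 0, 0, 1]
Event 2: LOCAL 0: VV[0][0]++ -> VV[0]=[1, 0, 0, 0]
Event 3: LOCAL 1: VV[1][1]++ -> VV[1]=[0, 1, 0, 0]
Event 4: SEND 0->1: VV[0][0]++ -> VV[0]=[2, 0, 0, 0], msg_vec=[2, 0, 0, 0]; VV[1]=max(VV[1],msg_vec) then VV[1][1]++ -> VV[1]=[2, 2, 0, 0]
Event 5: LOCAL 0: VV[0][0]++ -> VV[0]=[3, 0, 0, 0]
Event 6: SEND 3->2: VV[3][3]++ -> VV[3]=[0, 0, 0, 2], msg_vec=[0, 0, 0, 2]; VV[2]=max(VV[2],msg_vec) then VV[2][2]++ -> VV[2]=[0, 0, 1, 2]
Event 7: LOCAL 0: VV[0][0]++ -> VV[0]=[4, 0, 0, 0]
Event 8: LOCAL 0: VV[0][0]++ -> VV[0]=[5, 0, 0, 0]
Event 9: SEND 2->1: VV[2][2]++ -> VV[2]=[0, 0, 2, 2], msg_vec=[0, 0, 2, 2]; VV[1]=max(VV[1],msg_vec) then VV[1][1]++ -> VV[1]=[2, 3, 2, 2]
Event 10: SEND 0->2: VV[0][0]++ -> VV[0]=[6, 0, 0, 0], msg_vec=[6, 0, 0, 0]; VV[2]=max(VV[2],msg_vec) then VV[2][2]++ -> VV[2]=[6, 0, 3, 2]
Event 3 stamp: [0, 1, 0, 0]
Event 5 stamp: [3, 0, 0, 0]
[0, 1, 0, 0] <= [3, 0, 0, 0]? False
[3, 0, 0, 0] <= [0, 1, 0, 0]? False
Relation: concurrent

Answer: concurrent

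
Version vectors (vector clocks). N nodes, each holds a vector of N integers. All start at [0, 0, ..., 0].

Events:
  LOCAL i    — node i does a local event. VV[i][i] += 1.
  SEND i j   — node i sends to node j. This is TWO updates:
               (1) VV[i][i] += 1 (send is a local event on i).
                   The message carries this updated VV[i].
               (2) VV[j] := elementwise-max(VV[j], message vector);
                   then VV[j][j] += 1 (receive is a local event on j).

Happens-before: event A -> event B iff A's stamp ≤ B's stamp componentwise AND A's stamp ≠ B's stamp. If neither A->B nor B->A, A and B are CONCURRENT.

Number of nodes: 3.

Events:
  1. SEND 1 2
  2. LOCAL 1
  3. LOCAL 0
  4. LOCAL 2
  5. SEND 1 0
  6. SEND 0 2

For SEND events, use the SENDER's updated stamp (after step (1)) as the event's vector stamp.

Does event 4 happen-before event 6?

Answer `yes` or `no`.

Initial: VV[0]=[0, 0, 0]
Initial: VV[1]=[0, 0, 0]
Initial: VV[2]=[0, 0, 0]
Event 1: SEND 1->2: VV[1][1]++ -> VV[1]=[0, 1, 0], msg_vec=[0, 1, 0]; VV[2]=max(VV[2],msg_vec) then VV[2][2]++ -> VV[2]=[0, 1, 1]
Event 2: LOCAL 1: VV[1][1]++ -> VV[1]=[0, 2, 0]
Event 3: LOCAL 0: VV[0][0]++ -> VV[0]=[1, 0, 0]
Event 4: LOCAL 2: VV[2][2]++ -> VV[2]=[0, 1, 2]
Event 5: SEND 1->0: VV[1][1]++ -> VV[1]=[0, 3, 0], msg_vec=[0, 3, 0]; VV[0]=max(VV[0],msg_vec) then VV[0][0]++ -> VV[0]=[2, 3, 0]
Event 6: SEND 0->2: VV[0][0]++ -> VV[0]=[3, 3, 0], msg_vec=[3, 3, 0]; VV[2]=max(VV[2],msg_vec) then VV[2][2]++ -> VV[2]=[3, 3, 3]
Event 4 stamp: [0, 1, 2]
Event 6 stamp: [3, 3, 0]
[0, 1, 2] <= [3, 3, 0]? False. Equal? False. Happens-before: False

Answer: no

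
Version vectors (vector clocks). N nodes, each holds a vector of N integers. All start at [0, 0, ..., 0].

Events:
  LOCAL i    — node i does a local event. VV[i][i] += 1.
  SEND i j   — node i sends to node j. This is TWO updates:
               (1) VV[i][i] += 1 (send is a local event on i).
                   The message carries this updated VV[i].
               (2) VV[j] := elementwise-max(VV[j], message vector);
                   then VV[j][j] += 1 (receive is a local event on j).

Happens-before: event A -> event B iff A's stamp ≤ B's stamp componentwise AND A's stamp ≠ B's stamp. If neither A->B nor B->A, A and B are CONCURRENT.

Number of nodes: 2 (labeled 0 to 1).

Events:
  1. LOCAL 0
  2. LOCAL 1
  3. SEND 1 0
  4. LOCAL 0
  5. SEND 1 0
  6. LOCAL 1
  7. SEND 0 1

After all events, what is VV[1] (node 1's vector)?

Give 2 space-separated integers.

Answer: 5 5

Derivation:
Initial: VV[0]=[0, 0]
Initial: VV[1]=[0, 0]
Event 1: LOCAL 0: VV[0][0]++ -> VV[0]=[1, 0]
Event 2: LOCAL 1: VV[1][1]++ -> VV[1]=[0, 1]
Event 3: SEND 1->0: VV[1][1]++ -> VV[1]=[0, 2], msg_vec=[0, 2]; VV[0]=max(VV[0],msg_vec) then VV[0][0]++ -> VV[0]=[2, 2]
Event 4: LOCAL 0: VV[0][0]++ -> VV[0]=[3, 2]
Event 5: SEND 1->0: VV[1][1]++ -> VV[1]=[0, 3], msg_vec=[0, 3]; VV[0]=max(VV[0],msg_vec) then VV[0][0]++ -> VV[0]=[4, 3]
Event 6: LOCAL 1: VV[1][1]++ -> VV[1]=[0, 4]
Event 7: SEND 0->1: VV[0][0]++ -> VV[0]=[5, 3], msg_vec=[5, 3]; VV[1]=max(VV[1],msg_vec) then VV[1][1]++ -> VV[1]=[5, 5]
Final vectors: VV[0]=[5, 3]; VV[1]=[5, 5]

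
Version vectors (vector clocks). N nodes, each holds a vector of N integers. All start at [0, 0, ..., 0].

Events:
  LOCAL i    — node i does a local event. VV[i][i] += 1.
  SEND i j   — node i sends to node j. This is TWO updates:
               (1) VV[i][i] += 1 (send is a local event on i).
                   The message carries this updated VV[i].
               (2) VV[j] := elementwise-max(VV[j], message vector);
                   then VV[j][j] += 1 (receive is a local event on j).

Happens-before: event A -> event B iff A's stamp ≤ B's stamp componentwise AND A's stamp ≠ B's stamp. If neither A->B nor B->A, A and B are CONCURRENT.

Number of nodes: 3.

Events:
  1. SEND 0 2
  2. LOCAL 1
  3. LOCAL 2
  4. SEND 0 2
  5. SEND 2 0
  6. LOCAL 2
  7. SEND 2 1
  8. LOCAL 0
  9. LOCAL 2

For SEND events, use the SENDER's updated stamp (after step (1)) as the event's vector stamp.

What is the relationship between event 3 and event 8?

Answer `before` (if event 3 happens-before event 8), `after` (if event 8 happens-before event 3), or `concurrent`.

Answer: before

Derivation:
Initial: VV[0]=[0, 0, 0]
Initial: VV[1]=[0, 0, 0]
Initial: VV[2]=[0, 0, 0]
Event 1: SEND 0->2: VV[0][0]++ -> VV[0]=[1, 0, 0], msg_vec=[1, 0, 0]; VV[2]=max(VV[2],msg_vec) then VV[2][2]++ -> VV[2]=[1, 0, 1]
Event 2: LOCAL 1: VV[1][1]++ -> VV[1]=[0, 1, 0]
Event 3: LOCAL 2: VV[2][2]++ -> VV[2]=[1, 0, 2]
Event 4: SEND 0->2: VV[0][0]++ -> VV[0]=[2, 0, 0], msg_vec=[2, 0, 0]; VV[2]=max(VV[2],msg_vec) then VV[2][2]++ -> VV[2]=[2, 0, 3]
Event 5: SEND 2->0: VV[2][2]++ -> VV[2]=[2, 0, 4], msg_vec=[2, 0, 4]; VV[0]=max(VV[0],msg_vec) then VV[0][0]++ -> VV[0]=[3, 0, 4]
Event 6: LOCAL 2: VV[2][2]++ -> VV[2]=[2, 0, 5]
Event 7: SEND 2->1: VV[2][2]++ -> VV[2]=[2, 0, 6], msg_vec=[2, 0, 6]; VV[1]=max(VV[1],msg_vec) then VV[1][1]++ -> VV[1]=[2, 2, 6]
Event 8: LOCAL 0: VV[0][0]++ -> VV[0]=[4, 0, 4]
Event 9: LOCAL 2: VV[2][2]++ -> VV[2]=[2, 0, 7]
Event 3 stamp: [1, 0, 2]
Event 8 stamp: [4, 0, 4]
[1, 0, 2] <= [4, 0, 4]? True
[4, 0, 4] <= [1, 0, 2]? False
Relation: before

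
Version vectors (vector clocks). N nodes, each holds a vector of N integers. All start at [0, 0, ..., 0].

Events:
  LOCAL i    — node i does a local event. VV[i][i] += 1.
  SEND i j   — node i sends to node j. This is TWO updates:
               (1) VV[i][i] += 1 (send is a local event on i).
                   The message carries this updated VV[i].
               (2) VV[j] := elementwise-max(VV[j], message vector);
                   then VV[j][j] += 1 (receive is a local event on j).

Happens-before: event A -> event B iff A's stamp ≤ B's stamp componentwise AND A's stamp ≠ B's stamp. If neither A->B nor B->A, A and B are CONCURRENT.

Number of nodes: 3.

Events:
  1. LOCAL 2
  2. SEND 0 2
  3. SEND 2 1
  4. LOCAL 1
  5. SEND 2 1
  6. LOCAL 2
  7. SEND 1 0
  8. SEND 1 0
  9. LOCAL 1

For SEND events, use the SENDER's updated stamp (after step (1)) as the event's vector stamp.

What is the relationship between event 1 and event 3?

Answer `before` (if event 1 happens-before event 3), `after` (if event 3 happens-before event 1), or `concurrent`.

Answer: before

Derivation:
Initial: VV[0]=[0, 0, 0]
Initial: VV[1]=[0, 0, 0]
Initial: VV[2]=[0, 0, 0]
Event 1: LOCAL 2: VV[2][2]++ -> VV[2]=[0, 0, 1]
Event 2: SEND 0->2: VV[0][0]++ -> VV[0]=[1, 0, 0], msg_vec=[1, 0, 0]; VV[2]=max(VV[2],msg_vec) then VV[2][2]++ -> VV[2]=[1, 0, 2]
Event 3: SEND 2->1: VV[2][2]++ -> VV[2]=[1, 0, 3], msg_vec=[1, 0, 3]; VV[1]=max(VV[1],msg_vec) then VV[1][1]++ -> VV[1]=[1, 1, 3]
Event 4: LOCAL 1: VV[1][1]++ -> VV[1]=[1, 2, 3]
Event 5: SEND 2->1: VV[2][2]++ -> VV[2]=[1, 0, 4], msg_vec=[1, 0, 4]; VV[1]=max(VV[1],msg_vec) then VV[1][1]++ -> VV[1]=[1, 3, 4]
Event 6: LOCAL 2: VV[2][2]++ -> VV[2]=[1, 0, 5]
Event 7: SEND 1->0: VV[1][1]++ -> VV[1]=[1, 4, 4], msg_vec=[1, 4, 4]; VV[0]=max(VV[0],msg_vec) then VV[0][0]++ -> VV[0]=[2, 4, 4]
Event 8: SEND 1->0: VV[1][1]++ -> VV[1]=[1, 5, 4], msg_vec=[1, 5, 4]; VV[0]=max(VV[0],msg_vec) then VV[0][0]++ -> VV[0]=[3, 5, 4]
Event 9: LOCAL 1: VV[1][1]++ -> VV[1]=[1, 6, 4]
Event 1 stamp: [0, 0, 1]
Event 3 stamp: [1, 0, 3]
[0, 0, 1] <= [1, 0, 3]? True
[1, 0, 3] <= [0, 0, 1]? False
Relation: before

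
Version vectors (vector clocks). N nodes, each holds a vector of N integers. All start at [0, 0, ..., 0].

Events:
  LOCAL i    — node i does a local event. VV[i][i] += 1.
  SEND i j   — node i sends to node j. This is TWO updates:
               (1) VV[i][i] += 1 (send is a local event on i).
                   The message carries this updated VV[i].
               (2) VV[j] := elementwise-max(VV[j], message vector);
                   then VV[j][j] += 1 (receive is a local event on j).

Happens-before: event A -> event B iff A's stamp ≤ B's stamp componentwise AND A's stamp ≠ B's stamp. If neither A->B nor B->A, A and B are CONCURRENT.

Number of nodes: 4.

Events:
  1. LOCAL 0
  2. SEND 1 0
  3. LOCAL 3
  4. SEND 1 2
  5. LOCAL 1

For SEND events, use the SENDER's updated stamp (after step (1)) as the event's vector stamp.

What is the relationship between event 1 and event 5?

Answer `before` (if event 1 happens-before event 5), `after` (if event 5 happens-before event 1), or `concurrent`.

Answer: concurrent

Derivation:
Initial: VV[0]=[0, 0, 0, 0]
Initial: VV[1]=[0, 0, 0, 0]
Initial: VV[2]=[0, 0, 0, 0]
Initial: VV[3]=[0, 0, 0, 0]
Event 1: LOCAL 0: VV[0][0]++ -> VV[0]=[1, 0, 0, 0]
Event 2: SEND 1->0: VV[1][1]++ -> VV[1]=[0, 1, 0, 0], msg_vec=[0, 1, 0, 0]; VV[0]=max(VV[0],msg_vec) then VV[0][0]++ -> VV[0]=[2, 1, 0, 0]
Event 3: LOCAL 3: VV[3][3]++ -> VV[3]=[0, 0, 0, 1]
Event 4: SEND 1->2: VV[1][1]++ -> VV[1]=[0, 2, 0, 0], msg_vec=[0, 2, 0, 0]; VV[2]=max(VV[2],msg_vec) then VV[2][2]++ -> VV[2]=[0, 2, 1, 0]
Event 5: LOCAL 1: VV[1][1]++ -> VV[1]=[0, 3, 0, 0]
Event 1 stamp: [1, 0, 0, 0]
Event 5 stamp: [0, 3, 0, 0]
[1, 0, 0, 0] <= [0, 3, 0, 0]? False
[0, 3, 0, 0] <= [1, 0, 0, 0]? False
Relation: concurrent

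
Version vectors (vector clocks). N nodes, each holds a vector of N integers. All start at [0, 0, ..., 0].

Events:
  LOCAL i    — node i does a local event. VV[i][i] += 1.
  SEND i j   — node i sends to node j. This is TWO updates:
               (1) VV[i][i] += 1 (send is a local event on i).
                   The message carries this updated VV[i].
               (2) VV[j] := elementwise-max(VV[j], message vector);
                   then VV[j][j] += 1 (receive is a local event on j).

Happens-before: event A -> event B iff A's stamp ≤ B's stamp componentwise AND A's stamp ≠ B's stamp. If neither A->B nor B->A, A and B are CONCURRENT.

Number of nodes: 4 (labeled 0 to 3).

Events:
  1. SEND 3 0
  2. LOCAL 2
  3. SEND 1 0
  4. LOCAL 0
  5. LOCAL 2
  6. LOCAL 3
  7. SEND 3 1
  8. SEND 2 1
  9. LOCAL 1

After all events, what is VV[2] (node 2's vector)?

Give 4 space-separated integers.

Answer: 0 0 3 0

Derivation:
Initial: VV[0]=[0, 0, 0, 0]
Initial: VV[1]=[0, 0, 0, 0]
Initial: VV[2]=[0, 0, 0, 0]
Initial: VV[3]=[0, 0, 0, 0]
Event 1: SEND 3->0: VV[3][3]++ -> VV[3]=[0, 0, 0, 1], msg_vec=[0, 0, 0, 1]; VV[0]=max(VV[0],msg_vec) then VV[0][0]++ -> VV[0]=[1, 0, 0, 1]
Event 2: LOCAL 2: VV[2][2]++ -> VV[2]=[0, 0, 1, 0]
Event 3: SEND 1->0: VV[1][1]++ -> VV[1]=[0, 1, 0, 0], msg_vec=[0, 1, 0, 0]; VV[0]=max(VV[0],msg_vec) then VV[0][0]++ -> VV[0]=[2, 1, 0, 1]
Event 4: LOCAL 0: VV[0][0]++ -> VV[0]=[3, 1, 0, 1]
Event 5: LOCAL 2: VV[2][2]++ -> VV[2]=[0, 0, 2, 0]
Event 6: LOCAL 3: VV[3][3]++ -> VV[3]=[0, 0, 0, 2]
Event 7: SEND 3->1: VV[3][3]++ -> VV[3]=[0, 0, 0, 3], msg_vec=[0, 0, 0, 3]; VV[1]=max(VV[1],msg_vec) then VV[1][1]++ -> VV[1]=[0, 2, 0, 3]
Event 8: SEND 2->1: VV[2][2]++ -> VV[2]=[0, 0, 3, 0], msg_vec=[0, 0, 3, 0]; VV[1]=max(VV[1],msg_vec) then VV[1][1]++ -> VV[1]=[0, 3, 3, 3]
Event 9: LOCAL 1: VV[1][1]++ -> VV[1]=[0, 4, 3, 3]
Final vectors: VV[0]=[3, 1, 0, 1]; VV[1]=[0, 4, 3, 3]; VV[2]=[0, 0, 3, 0]; VV[3]=[0, 0, 0, 3]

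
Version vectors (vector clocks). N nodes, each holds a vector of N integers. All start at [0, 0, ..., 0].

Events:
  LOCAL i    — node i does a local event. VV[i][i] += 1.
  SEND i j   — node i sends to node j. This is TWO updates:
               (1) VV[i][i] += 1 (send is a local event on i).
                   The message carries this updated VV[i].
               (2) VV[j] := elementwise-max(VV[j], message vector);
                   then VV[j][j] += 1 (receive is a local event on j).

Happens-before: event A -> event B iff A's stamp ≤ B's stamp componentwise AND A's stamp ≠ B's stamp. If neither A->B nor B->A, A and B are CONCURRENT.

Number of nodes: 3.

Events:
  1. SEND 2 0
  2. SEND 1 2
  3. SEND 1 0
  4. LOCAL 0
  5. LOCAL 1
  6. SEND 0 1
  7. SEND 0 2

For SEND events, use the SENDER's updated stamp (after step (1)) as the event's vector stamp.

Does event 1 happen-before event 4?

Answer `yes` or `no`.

Answer: yes

Derivation:
Initial: VV[0]=[0, 0, 0]
Initial: VV[1]=[0, 0, 0]
Initial: VV[2]=[0, 0, 0]
Event 1: SEND 2->0: VV[2][2]++ -> VV[2]=[0, 0, 1], msg_vec=[0, 0, 1]; VV[0]=max(VV[0],msg_vec) then VV[0][0]++ -> VV[0]=[1, 0, 1]
Event 2: SEND 1->2: VV[1][1]++ -> VV[1]=[0, 1, 0], msg_vec=[0, 1, 0]; VV[2]=max(VV[2],msg_vec) then VV[2][2]++ -> VV[2]=[0, 1, 2]
Event 3: SEND 1->0: VV[1][1]++ -> VV[1]=[0, 2, 0], msg_vec=[0, 2, 0]; VV[0]=max(VV[0],msg_vec) then VV[0][0]++ -> VV[0]=[2, 2, 1]
Event 4: LOCAL 0: VV[0][0]++ -> VV[0]=[3, 2, 1]
Event 5: LOCAL 1: VV[1][1]++ -> VV[1]=[0, 3, 0]
Event 6: SEND 0->1: VV[0][0]++ -> VV[0]=[4, 2, 1], msg_vec=[4, 2, 1]; VV[1]=max(VV[1],msg_vec) then VV[1][1]++ -> VV[1]=[4, 4, 1]
Event 7: SEND 0->2: VV[0][0]++ -> VV[0]=[5, 2, 1], msg_vec=[5, 2, 1]; VV[2]=max(VV[2],msg_vec) then VV[2][2]++ -> VV[2]=[5, 2, 3]
Event 1 stamp: [0, 0, 1]
Event 4 stamp: [3, 2, 1]
[0, 0, 1] <= [3, 2, 1]? True. Equal? False. Happens-before: True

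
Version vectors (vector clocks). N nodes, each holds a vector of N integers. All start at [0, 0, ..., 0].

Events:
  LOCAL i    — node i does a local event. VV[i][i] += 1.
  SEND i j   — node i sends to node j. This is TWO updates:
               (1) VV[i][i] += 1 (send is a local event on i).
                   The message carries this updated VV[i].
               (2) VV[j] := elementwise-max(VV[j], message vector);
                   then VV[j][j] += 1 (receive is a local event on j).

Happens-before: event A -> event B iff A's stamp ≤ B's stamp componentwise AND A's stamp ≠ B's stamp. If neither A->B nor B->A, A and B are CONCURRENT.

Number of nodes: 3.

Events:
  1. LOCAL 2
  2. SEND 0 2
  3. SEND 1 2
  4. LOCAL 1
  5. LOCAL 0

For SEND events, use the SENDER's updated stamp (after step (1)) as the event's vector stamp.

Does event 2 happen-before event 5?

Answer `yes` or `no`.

Answer: yes

Derivation:
Initial: VV[0]=[0, 0, 0]
Initial: VV[1]=[0, 0, 0]
Initial: VV[2]=[0, 0, 0]
Event 1: LOCAL 2: VV[2][2]++ -> VV[2]=[0, 0, 1]
Event 2: SEND 0->2: VV[0][0]++ -> VV[0]=[1, 0, 0], msg_vec=[1, 0, 0]; VV[2]=max(VV[2],msg_vec) then VV[2][2]++ -> VV[2]=[1, 0, 2]
Event 3: SEND 1->2: VV[1][1]++ -> VV[1]=[0, 1, 0], msg_vec=[0, 1, 0]; VV[2]=max(VV[2],msg_vec) then VV[2][2]++ -> VV[2]=[1, 1, 3]
Event 4: LOCAL 1: VV[1][1]++ -> VV[1]=[0, 2, 0]
Event 5: LOCAL 0: VV[0][0]++ -> VV[0]=[2, 0, 0]
Event 2 stamp: [1, 0, 0]
Event 5 stamp: [2, 0, 0]
[1, 0, 0] <= [2, 0, 0]? True. Equal? False. Happens-before: True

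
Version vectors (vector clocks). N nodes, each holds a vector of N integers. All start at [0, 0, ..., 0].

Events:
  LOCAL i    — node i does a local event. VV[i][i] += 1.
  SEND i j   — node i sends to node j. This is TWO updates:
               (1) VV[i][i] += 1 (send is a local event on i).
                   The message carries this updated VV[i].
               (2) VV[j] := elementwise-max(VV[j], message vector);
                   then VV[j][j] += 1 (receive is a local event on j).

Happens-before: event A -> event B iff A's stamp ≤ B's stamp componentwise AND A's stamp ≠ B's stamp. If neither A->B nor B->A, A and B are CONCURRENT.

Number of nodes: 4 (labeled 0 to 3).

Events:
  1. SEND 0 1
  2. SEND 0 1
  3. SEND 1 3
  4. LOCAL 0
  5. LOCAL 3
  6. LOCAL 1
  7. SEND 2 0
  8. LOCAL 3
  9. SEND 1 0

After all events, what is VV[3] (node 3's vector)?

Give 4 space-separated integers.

Initial: VV[0]=[0, 0, 0, 0]
Initial: VV[1]=[0, 0, 0, 0]
Initial: VV[2]=[0, 0, 0, 0]
Initial: VV[3]=[0, 0, 0, 0]
Event 1: SEND 0->1: VV[0][0]++ -> VV[0]=[1, 0, 0, 0], msg_vec=[1, 0, 0, 0]; VV[1]=max(VV[1],msg_vec) then VV[1][1]++ -> VV[1]=[1, 1, 0, 0]
Event 2: SEND 0->1: VV[0][0]++ -> VV[0]=[2, 0, 0, 0], msg_vec=[2, 0, 0, 0]; VV[1]=max(VV[1],msg_vec) then VV[1][1]++ -> VV[1]=[2, 2, 0, 0]
Event 3: SEND 1->3: VV[1][1]++ -> VV[1]=[2, 3, 0, 0], msg_vec=[2, 3, 0, 0]; VV[3]=max(VV[3],msg_vec) then VV[3][3]++ -> VV[3]=[2, 3, 0, 1]
Event 4: LOCAL 0: VV[0][0]++ -> VV[0]=[3, 0, 0, 0]
Event 5: LOCAL 3: VV[3][3]++ -> VV[3]=[2, 3, 0, 2]
Event 6: LOCAL 1: VV[1][1]++ -> VV[1]=[2, 4, 0, 0]
Event 7: SEND 2->0: VV[2][2]++ -> VV[2]=[0, 0, 1, 0], msg_vec=[0, 0, 1, 0]; VV[0]=max(VV[0],msg_vec) then VV[0][0]++ -> VV[0]=[4, 0, 1, 0]
Event 8: LOCAL 3: VV[3][3]++ -> VV[3]=[2, 3, 0, 3]
Event 9: SEND 1->0: VV[1][1]++ -> VV[1]=[2, 5, 0, 0], msg_vec=[2, 5, 0, 0]; VV[0]=max(VV[0],msg_vec) then VV[0][0]++ -> VV[0]=[5, 5, 1, 0]
Final vectors: VV[0]=[5, 5, 1, 0]; VV[1]=[2, 5, 0, 0]; VV[2]=[0, 0, 1, 0]; VV[3]=[2, 3, 0, 3]

Answer: 2 3 0 3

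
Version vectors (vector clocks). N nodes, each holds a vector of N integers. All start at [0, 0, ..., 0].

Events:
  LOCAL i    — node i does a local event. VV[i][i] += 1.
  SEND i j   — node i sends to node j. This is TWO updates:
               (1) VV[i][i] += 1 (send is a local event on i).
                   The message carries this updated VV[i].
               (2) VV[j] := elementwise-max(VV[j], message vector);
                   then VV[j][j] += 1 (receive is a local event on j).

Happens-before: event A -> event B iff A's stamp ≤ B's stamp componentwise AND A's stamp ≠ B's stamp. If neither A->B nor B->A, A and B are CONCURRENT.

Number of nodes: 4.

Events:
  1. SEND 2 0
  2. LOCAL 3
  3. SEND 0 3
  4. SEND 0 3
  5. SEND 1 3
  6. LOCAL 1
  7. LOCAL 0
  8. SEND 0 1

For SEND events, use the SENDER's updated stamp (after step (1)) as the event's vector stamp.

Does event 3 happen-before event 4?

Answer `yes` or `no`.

Initial: VV[0]=[0, 0, 0, 0]
Initial: VV[1]=[0, 0, 0, 0]
Initial: VV[2]=[0, 0, 0, 0]
Initial: VV[3]=[0, 0, 0, 0]
Event 1: SEND 2->0: VV[2][2]++ -> VV[2]=[0, 0, 1, 0], msg_vec=[0, 0, 1, 0]; VV[0]=max(VV[0],msg_vec) then VV[0][0]++ -> VV[0]=[1, 0, 1, 0]
Event 2: LOCAL 3: VV[3][3]++ -> VV[3]=[0, 0, 0, 1]
Event 3: SEND 0->3: VV[0][0]++ -> VV[0]=[2, 0, 1, 0], msg_vec=[2, 0, 1, 0]; VV[3]=max(VV[3],msg_vec) then VV[3][3]++ -> VV[3]=[2, 0, 1, 2]
Event 4: SEND 0->3: VV[0][0]++ -> VV[0]=[3, 0, 1, 0], msg_vec=[3, 0, 1, 0]; VV[3]=max(VV[3],msg_vec) then VV[3][3]++ -> VV[3]=[3, 0, 1, 3]
Event 5: SEND 1->3: VV[1][1]++ -> VV[1]=[0, 1, 0, 0], msg_vec=[0, 1, 0, 0]; VV[3]=max(VV[3],msg_vec) then VV[3][3]++ -> VV[3]=[3, 1, 1, 4]
Event 6: LOCAL 1: VV[1][1]++ -> VV[1]=[0, 2, 0, 0]
Event 7: LOCAL 0: VV[0][0]++ -> VV[0]=[4, 0, 1, 0]
Event 8: SEND 0->1: VV[0][0]++ -> VV[0]=[5, 0, 1, 0], msg_vec=[5, 0, 1, 0]; VV[1]=max(VV[1],msg_vec) then VV[1][1]++ -> VV[1]=[5, 3, 1, 0]
Event 3 stamp: [2, 0, 1, 0]
Event 4 stamp: [3, 0, 1, 0]
[2, 0, 1, 0] <= [3, 0, 1, 0]? True. Equal? False. Happens-before: True

Answer: yes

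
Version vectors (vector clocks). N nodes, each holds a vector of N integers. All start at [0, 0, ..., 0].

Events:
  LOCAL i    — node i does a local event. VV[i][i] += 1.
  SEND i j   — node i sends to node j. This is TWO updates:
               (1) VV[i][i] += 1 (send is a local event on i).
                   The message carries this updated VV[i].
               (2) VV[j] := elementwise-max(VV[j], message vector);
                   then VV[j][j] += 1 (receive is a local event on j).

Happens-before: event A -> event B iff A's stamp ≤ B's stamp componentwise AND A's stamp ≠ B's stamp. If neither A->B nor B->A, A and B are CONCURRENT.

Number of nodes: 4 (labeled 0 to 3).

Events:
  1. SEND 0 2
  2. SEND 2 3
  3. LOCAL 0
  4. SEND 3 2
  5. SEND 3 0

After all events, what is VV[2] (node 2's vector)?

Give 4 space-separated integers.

Answer: 1 0 3 2

Derivation:
Initial: VV[0]=[0, 0, 0, 0]
Initial: VV[1]=[0, 0, 0, 0]
Initial: VV[2]=[0, 0, 0, 0]
Initial: VV[3]=[0, 0, 0, 0]
Event 1: SEND 0->2: VV[0][0]++ -> VV[0]=[1, 0, 0, 0], msg_vec=[1, 0, 0, 0]; VV[2]=max(VV[2],msg_vec) then VV[2][2]++ -> VV[2]=[1, 0, 1, 0]
Event 2: SEND 2->3: VV[2][2]++ -> VV[2]=[1, 0, 2, 0], msg_vec=[1, 0, 2, 0]; VV[3]=max(VV[3],msg_vec) then VV[3][3]++ -> VV[3]=[1, 0, 2, 1]
Event 3: LOCAL 0: VV[0][0]++ -> VV[0]=[2, 0, 0, 0]
Event 4: SEND 3->2: VV[3][3]++ -> VV[3]=[1, 0, 2, 2], msg_vec=[1, 0, 2, 2]; VV[2]=max(VV[2],msg_vec) then VV[2][2]++ -> VV[2]=[1, 0, 3, 2]
Event 5: SEND 3->0: VV[3][3]++ -> VV[3]=[1, 0, 2, 3], msg_vec=[1, 0, 2, 3]; VV[0]=max(VV[0],msg_vec) then VV[0][0]++ -> VV[0]=[3, 0, 2, 3]
Final vectors: VV[0]=[3, 0, 2, 3]; VV[1]=[0, 0, 0, 0]; VV[2]=[1, 0, 3, 2]; VV[3]=[1, 0, 2, 3]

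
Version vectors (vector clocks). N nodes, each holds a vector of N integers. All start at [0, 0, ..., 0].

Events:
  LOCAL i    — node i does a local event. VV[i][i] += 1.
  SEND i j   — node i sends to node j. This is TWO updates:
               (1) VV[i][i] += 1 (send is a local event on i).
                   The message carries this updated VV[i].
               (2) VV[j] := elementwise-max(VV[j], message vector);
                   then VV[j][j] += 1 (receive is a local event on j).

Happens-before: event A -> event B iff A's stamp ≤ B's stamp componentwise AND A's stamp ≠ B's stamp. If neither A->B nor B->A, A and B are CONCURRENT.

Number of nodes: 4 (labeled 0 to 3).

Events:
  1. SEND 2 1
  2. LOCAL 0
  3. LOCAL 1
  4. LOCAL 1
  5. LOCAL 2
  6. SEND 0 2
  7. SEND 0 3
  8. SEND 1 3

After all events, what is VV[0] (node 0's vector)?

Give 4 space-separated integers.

Initial: VV[0]=[0, 0, 0, 0]
Initial: VV[1]=[0, 0, 0, 0]
Initial: VV[2]=[0, 0, 0, 0]
Initial: VV[3]=[0, 0, 0, 0]
Event 1: SEND 2->1: VV[2][2]++ -> VV[2]=[0, 0, 1, 0], msg_vec=[0, 0, 1, 0]; VV[1]=max(VV[1],msg_vec) then VV[1][1]++ -> VV[1]=[0, 1, 1, 0]
Event 2: LOCAL 0: VV[0][0]++ -> VV[0]=[1, 0, 0, 0]
Event 3: LOCAL 1: VV[1][1]++ -> VV[1]=[0, 2, 1, 0]
Event 4: LOCAL 1: VV[1][1]++ -> VV[1]=[0, 3, 1, 0]
Event 5: LOCAL 2: VV[2][2]++ -> VV[2]=[0, 0, 2, 0]
Event 6: SEND 0->2: VV[0][0]++ -> VV[0]=[2, 0, 0, 0], msg_vec=[2, 0, 0, 0]; VV[2]=max(VV[2],msg_vec) then VV[2][2]++ -> VV[2]=[2, 0, 3, 0]
Event 7: SEND 0->3: VV[0][0]++ -> VV[0]=[3, 0, 0, 0], msg_vec=[3, 0, 0, 0]; VV[3]=max(VV[3],msg_vec) then VV[3][3]++ -> VV[3]=[3, 0, 0, 1]
Event 8: SEND 1->3: VV[1][1]++ -> VV[1]=[0, 4, 1, 0], msg_vec=[0, 4, 1, 0]; VV[3]=max(VV[3],msg_vec) then VV[3][3]++ -> VV[3]=[3, 4, 1, 2]
Final vectors: VV[0]=[3, 0, 0, 0]; VV[1]=[0, 4, 1, 0]; VV[2]=[2, 0, 3, 0]; VV[3]=[3, 4, 1, 2]

Answer: 3 0 0 0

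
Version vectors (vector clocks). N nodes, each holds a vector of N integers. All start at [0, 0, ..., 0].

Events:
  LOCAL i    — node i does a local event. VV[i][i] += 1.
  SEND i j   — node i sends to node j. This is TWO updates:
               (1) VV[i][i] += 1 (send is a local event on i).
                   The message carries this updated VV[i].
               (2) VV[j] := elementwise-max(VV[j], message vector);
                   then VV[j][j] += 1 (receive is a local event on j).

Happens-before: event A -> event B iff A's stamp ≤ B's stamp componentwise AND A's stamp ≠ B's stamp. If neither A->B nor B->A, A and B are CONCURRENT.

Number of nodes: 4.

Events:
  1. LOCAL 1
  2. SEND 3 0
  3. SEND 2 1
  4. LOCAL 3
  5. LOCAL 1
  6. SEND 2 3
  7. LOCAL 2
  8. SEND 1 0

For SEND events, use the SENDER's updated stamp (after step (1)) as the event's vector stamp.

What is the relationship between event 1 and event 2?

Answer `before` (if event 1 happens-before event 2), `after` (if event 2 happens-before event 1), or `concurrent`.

Answer: concurrent

Derivation:
Initial: VV[0]=[0, 0, 0, 0]
Initial: VV[1]=[0, 0, 0, 0]
Initial: VV[2]=[0, 0, 0, 0]
Initial: VV[3]=[0, 0, 0, 0]
Event 1: LOCAL 1: VV[1][1]++ -> VV[1]=[0, 1, 0, 0]
Event 2: SEND 3->0: VV[3][3]++ -> VV[3]=[0, 0, 0, 1], msg_vec=[0, 0, 0, 1]; VV[0]=max(VV[0],msg_vec) then VV[0][0]++ -> VV[0]=[1, 0, 0, 1]
Event 3: SEND 2->1: VV[2][2]++ -> VV[2]=[0, 0, 1, 0], msg_vec=[0, 0, 1, 0]; VV[1]=max(VV[1],msg_vec) then VV[1][1]++ -> VV[1]=[0, 2, 1, 0]
Event 4: LOCAL 3: VV[3][3]++ -> VV[3]=[0, 0, 0, 2]
Event 5: LOCAL 1: VV[1][1]++ -> VV[1]=[0, 3, 1, 0]
Event 6: SEND 2->3: VV[2][2]++ -> VV[2]=[0, 0, 2, 0], msg_vec=[0, 0, 2, 0]; VV[3]=max(VV[3],msg_vec) then VV[3][3]++ -> VV[3]=[0, 0, 2, 3]
Event 7: LOCAL 2: VV[2][2]++ -> VV[2]=[0, 0, 3, 0]
Event 8: SEND 1->0: VV[1][1]++ -> VV[1]=[0, 4, 1, 0], msg_vec=[0, 4, 1, 0]; VV[0]=max(VV[0],msg_vec) then VV[0][0]++ -> VV[0]=[2, 4, 1, 1]
Event 1 stamp: [0, 1, 0, 0]
Event 2 stamp: [0, 0, 0, 1]
[0, 1, 0, 0] <= [0, 0, 0, 1]? False
[0, 0, 0, 1] <= [0, 1, 0, 0]? False
Relation: concurrent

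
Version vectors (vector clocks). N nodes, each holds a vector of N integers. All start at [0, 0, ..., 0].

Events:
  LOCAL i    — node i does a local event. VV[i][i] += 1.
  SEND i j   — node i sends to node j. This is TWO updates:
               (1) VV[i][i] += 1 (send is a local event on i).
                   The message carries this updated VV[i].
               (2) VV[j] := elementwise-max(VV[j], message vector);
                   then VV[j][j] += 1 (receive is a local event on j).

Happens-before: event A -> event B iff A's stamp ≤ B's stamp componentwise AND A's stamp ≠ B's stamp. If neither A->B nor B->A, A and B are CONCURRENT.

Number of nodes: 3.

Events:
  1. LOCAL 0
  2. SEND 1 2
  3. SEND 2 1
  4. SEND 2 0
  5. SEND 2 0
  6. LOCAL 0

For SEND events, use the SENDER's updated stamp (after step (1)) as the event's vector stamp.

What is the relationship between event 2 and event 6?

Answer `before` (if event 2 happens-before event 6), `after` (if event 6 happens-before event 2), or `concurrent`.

Answer: before

Derivation:
Initial: VV[0]=[0, 0, 0]
Initial: VV[1]=[0, 0, 0]
Initial: VV[2]=[0, 0, 0]
Event 1: LOCAL 0: VV[0][0]++ -> VV[0]=[1, 0, 0]
Event 2: SEND 1->2: VV[1][1]++ -> VV[1]=[0, 1, 0], msg_vec=[0, 1, 0]; VV[2]=max(VV[2],msg_vec) then VV[2][2]++ -> VV[2]=[0, 1, 1]
Event 3: SEND 2->1: VV[2][2]++ -> VV[2]=[0, 1, 2], msg_vec=[0, 1, 2]; VV[1]=max(VV[1],msg_vec) then VV[1][1]++ -> VV[1]=[0, 2, 2]
Event 4: SEND 2->0: VV[2][2]++ -> VV[2]=[0, 1, 3], msg_vec=[0, 1, 3]; VV[0]=max(VV[0],msg_vec) then VV[0][0]++ -> VV[0]=[2, 1, 3]
Event 5: SEND 2->0: VV[2][2]++ -> VV[2]=[0, 1, 4], msg_vec=[0, 1, 4]; VV[0]=max(VV[0],msg_vec) then VV[0][0]++ -> VV[0]=[3, 1, 4]
Event 6: LOCAL 0: VV[0][0]++ -> VV[0]=[4, 1, 4]
Event 2 stamp: [0, 1, 0]
Event 6 stamp: [4, 1, 4]
[0, 1, 0] <= [4, 1, 4]? True
[4, 1, 4] <= [0, 1, 0]? False
Relation: before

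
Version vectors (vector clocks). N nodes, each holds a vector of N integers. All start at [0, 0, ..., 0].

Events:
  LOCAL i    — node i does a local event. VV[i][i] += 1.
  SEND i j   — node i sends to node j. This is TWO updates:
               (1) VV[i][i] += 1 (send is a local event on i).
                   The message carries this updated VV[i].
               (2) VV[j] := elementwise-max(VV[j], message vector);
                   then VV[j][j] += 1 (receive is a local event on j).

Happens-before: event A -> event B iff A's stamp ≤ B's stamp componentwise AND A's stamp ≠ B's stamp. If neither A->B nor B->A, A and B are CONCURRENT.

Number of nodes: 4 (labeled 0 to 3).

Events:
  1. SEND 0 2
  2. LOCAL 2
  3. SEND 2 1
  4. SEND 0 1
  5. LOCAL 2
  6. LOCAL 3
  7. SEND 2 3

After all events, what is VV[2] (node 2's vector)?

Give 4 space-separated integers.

Answer: 1 0 5 0

Derivation:
Initial: VV[0]=[0, 0, 0, 0]
Initial: VV[1]=[0, 0, 0, 0]
Initial: VV[2]=[0, 0, 0, 0]
Initial: VV[3]=[0, 0, 0, 0]
Event 1: SEND 0->2: VV[0][0]++ -> VV[0]=[1, 0, 0, 0], msg_vec=[1, 0, 0, 0]; VV[2]=max(VV[2],msg_vec) then VV[2][2]++ -> VV[2]=[1, 0, 1, 0]
Event 2: LOCAL 2: VV[2][2]++ -> VV[2]=[1, 0, 2, 0]
Event 3: SEND 2->1: VV[2][2]++ -> VV[2]=[1, 0, 3, 0], msg_vec=[1, 0, 3, 0]; VV[1]=max(VV[1],msg_vec) then VV[1][1]++ -> VV[1]=[1, 1, 3, 0]
Event 4: SEND 0->1: VV[0][0]++ -> VV[0]=[2, 0, 0, 0], msg_vec=[2, 0, 0, 0]; VV[1]=max(VV[1],msg_vec) then VV[1][1]++ -> VV[1]=[2, 2, 3, 0]
Event 5: LOCAL 2: VV[2][2]++ -> VV[2]=[1, 0, 4, 0]
Event 6: LOCAL 3: VV[3][3]++ -> VV[3]=[0, 0, 0, 1]
Event 7: SEND 2->3: VV[2][2]++ -> VV[2]=[1, 0, 5, 0], msg_vec=[1, 0, 5, 0]; VV[3]=max(VV[3],msg_vec) then VV[3][3]++ -> VV[3]=[1, 0, 5, 2]
Final vectors: VV[0]=[2, 0, 0, 0]; VV[1]=[2, 2, 3, 0]; VV[2]=[1, 0, 5, 0]; VV[3]=[1, 0, 5, 2]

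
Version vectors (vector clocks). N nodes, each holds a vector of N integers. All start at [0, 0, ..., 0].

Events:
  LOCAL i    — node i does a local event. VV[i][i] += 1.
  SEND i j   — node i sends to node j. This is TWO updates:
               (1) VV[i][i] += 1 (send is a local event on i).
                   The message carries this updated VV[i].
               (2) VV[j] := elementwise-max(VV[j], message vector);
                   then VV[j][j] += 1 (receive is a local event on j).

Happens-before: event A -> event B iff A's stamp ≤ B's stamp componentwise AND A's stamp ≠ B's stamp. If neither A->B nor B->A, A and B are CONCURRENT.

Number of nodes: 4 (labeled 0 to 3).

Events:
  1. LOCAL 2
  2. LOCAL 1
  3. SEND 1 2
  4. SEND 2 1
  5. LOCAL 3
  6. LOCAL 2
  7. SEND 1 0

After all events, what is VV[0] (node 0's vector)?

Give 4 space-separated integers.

Initial: VV[0]=[0, 0, 0, 0]
Initial: VV[1]=[0, 0, 0, 0]
Initial: VV[2]=[0, 0, 0, 0]
Initial: VV[3]=[0, 0, 0, 0]
Event 1: LOCAL 2: VV[2][2]++ -> VV[2]=[0, 0, 1, 0]
Event 2: LOCAL 1: VV[1][1]++ -> VV[1]=[0, 1, 0, 0]
Event 3: SEND 1->2: VV[1][1]++ -> VV[1]=[0, 2, 0, 0], msg_vec=[0, 2, 0, 0]; VV[2]=max(VV[2],msg_vec) then VV[2][2]++ -> VV[2]=[0, 2, 2, 0]
Event 4: SEND 2->1: VV[2][2]++ -> VV[2]=[0, 2, 3, 0], msg_vec=[0, 2, 3, 0]; VV[1]=max(VV[1],msg_vec) then VV[1][1]++ -> VV[1]=[0, 3, 3, 0]
Event 5: LOCAL 3: VV[3][3]++ -> VV[3]=[0, 0, 0, 1]
Event 6: LOCAL 2: VV[2][2]++ -> VV[2]=[0, 2, 4, 0]
Event 7: SEND 1->0: VV[1][1]++ -> VV[1]=[0, 4, 3, 0], msg_vec=[0, 4, 3, 0]; VV[0]=max(VV[0],msg_vec) then VV[0][0]++ -> VV[0]=[1, 4, 3, 0]
Final vectors: VV[0]=[1, 4, 3, 0]; VV[1]=[0, 4, 3, 0]; VV[2]=[0, 2, 4, 0]; VV[3]=[0, 0, 0, 1]

Answer: 1 4 3 0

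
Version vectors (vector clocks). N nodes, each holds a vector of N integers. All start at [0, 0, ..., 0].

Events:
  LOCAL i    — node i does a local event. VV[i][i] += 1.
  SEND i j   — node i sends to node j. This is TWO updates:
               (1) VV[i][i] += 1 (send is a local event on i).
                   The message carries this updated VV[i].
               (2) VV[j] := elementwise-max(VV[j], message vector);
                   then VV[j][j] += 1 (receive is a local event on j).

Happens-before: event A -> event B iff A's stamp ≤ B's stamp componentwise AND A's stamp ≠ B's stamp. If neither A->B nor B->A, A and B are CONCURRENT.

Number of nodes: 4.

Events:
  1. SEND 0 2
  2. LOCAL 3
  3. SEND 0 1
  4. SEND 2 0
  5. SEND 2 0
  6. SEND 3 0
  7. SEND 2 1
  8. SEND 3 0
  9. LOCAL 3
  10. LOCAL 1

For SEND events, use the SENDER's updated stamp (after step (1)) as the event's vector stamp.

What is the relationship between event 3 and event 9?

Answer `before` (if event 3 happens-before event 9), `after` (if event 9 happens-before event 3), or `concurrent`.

Answer: concurrent

Derivation:
Initial: VV[0]=[0, 0, 0, 0]
Initial: VV[1]=[0, 0, 0, 0]
Initial: VV[2]=[0, 0, 0, 0]
Initial: VV[3]=[0, 0, 0, 0]
Event 1: SEND 0->2: VV[0][0]++ -> VV[0]=[1, 0, 0, 0], msg_vec=[1, 0, 0, 0]; VV[2]=max(VV[2],msg_vec) then VV[2][2]++ -> VV[2]=[1, 0, 1, 0]
Event 2: LOCAL 3: VV[3][3]++ -> VV[3]=[0, 0, 0, 1]
Event 3: SEND 0->1: VV[0][0]++ -> VV[0]=[2, 0, 0, 0], msg_vec=[2, 0, 0, 0]; VV[1]=max(VV[1],msg_vec) then VV[1][1]++ -> VV[1]=[2, 1, 0, 0]
Event 4: SEND 2->0: VV[2][2]++ -> VV[2]=[1, 0, 2, 0], msg_vec=[1, 0, 2, 0]; VV[0]=max(VV[0],msg_vec) then VV[0][0]++ -> VV[0]=[3, 0, 2, 0]
Event 5: SEND 2->0: VV[2][2]++ -> VV[2]=[1, 0, 3, 0], msg_vec=[1, 0, 3, 0]; VV[0]=max(VV[0],msg_vec) then VV[0][0]++ -> VV[0]=[4, 0, 3, 0]
Event 6: SEND 3->0: VV[3][3]++ -> VV[3]=[0, 0, 0, 2], msg_vec=[0, 0, 0, 2]; VV[0]=max(VV[0],msg_vec) then VV[0][0]++ -> VV[0]=[5, 0, 3, 2]
Event 7: SEND 2->1: VV[2][2]++ -> VV[2]=[1, 0, 4, 0], msg_vec=[1, 0, 4, 0]; VV[1]=max(VV[1],msg_vec) then VV[1][1]++ -> VV[1]=[2, 2, 4, 0]
Event 8: SEND 3->0: VV[3][3]++ -> VV[3]=[0, 0, 0, 3], msg_vec=[0, 0, 0, 3]; VV[0]=max(VV[0],msg_vec) then VV[0][0]++ -> VV[0]=[6, 0, 3, 3]
Event 9: LOCAL 3: VV[3][3]++ -> VV[3]=[0, 0, 0, 4]
Event 10: LOCAL 1: VV[1][1]++ -> VV[1]=[2, 3, 4, 0]
Event 3 stamp: [2, 0, 0, 0]
Event 9 stamp: [0, 0, 0, 4]
[2, 0, 0, 0] <= [0, 0, 0, 4]? False
[0, 0, 0, 4] <= [2, 0, 0, 0]? False
Relation: concurrent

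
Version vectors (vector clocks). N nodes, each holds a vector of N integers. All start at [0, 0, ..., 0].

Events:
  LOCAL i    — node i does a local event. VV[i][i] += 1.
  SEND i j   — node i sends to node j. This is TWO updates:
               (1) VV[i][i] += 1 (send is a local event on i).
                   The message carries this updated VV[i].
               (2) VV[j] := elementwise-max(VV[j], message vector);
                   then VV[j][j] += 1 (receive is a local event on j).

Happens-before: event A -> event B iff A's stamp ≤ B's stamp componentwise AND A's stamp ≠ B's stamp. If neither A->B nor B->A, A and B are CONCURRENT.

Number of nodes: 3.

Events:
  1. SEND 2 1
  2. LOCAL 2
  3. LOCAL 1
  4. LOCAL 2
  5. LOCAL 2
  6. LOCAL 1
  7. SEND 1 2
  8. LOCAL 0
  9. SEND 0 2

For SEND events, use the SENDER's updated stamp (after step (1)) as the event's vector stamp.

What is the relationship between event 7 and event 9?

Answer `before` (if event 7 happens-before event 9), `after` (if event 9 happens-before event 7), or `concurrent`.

Answer: concurrent

Derivation:
Initial: VV[0]=[0, 0, 0]
Initial: VV[1]=[0, 0, 0]
Initial: VV[2]=[0, 0, 0]
Event 1: SEND 2->1: VV[2][2]++ -> VV[2]=[0, 0, 1], msg_vec=[0, 0, 1]; VV[1]=max(VV[1],msg_vec) then VV[1][1]++ -> VV[1]=[0, 1, 1]
Event 2: LOCAL 2: VV[2][2]++ -> VV[2]=[0, 0, 2]
Event 3: LOCAL 1: VV[1][1]++ -> VV[1]=[0, 2, 1]
Event 4: LOCAL 2: VV[2][2]++ -> VV[2]=[0, 0, 3]
Event 5: LOCAL 2: VV[2][2]++ -> VV[2]=[0, 0, 4]
Event 6: LOCAL 1: VV[1][1]++ -> VV[1]=[0, 3, 1]
Event 7: SEND 1->2: VV[1][1]++ -> VV[1]=[0, 4, 1], msg_vec=[0, 4, 1]; VV[2]=max(VV[2],msg_vec) then VV[2][2]++ -> VV[2]=[0, 4, 5]
Event 8: LOCAL 0: VV[0][0]++ -> VV[0]=[1, 0, 0]
Event 9: SEND 0->2: VV[0][0]++ -> VV[0]=[2, 0, 0], msg_vec=[2, 0, 0]; VV[2]=max(VV[2],msg_vec) then VV[2][2]++ -> VV[2]=[2, 4, 6]
Event 7 stamp: [0, 4, 1]
Event 9 stamp: [2, 0, 0]
[0, 4, 1] <= [2, 0, 0]? False
[2, 0, 0] <= [0, 4, 1]? False
Relation: concurrent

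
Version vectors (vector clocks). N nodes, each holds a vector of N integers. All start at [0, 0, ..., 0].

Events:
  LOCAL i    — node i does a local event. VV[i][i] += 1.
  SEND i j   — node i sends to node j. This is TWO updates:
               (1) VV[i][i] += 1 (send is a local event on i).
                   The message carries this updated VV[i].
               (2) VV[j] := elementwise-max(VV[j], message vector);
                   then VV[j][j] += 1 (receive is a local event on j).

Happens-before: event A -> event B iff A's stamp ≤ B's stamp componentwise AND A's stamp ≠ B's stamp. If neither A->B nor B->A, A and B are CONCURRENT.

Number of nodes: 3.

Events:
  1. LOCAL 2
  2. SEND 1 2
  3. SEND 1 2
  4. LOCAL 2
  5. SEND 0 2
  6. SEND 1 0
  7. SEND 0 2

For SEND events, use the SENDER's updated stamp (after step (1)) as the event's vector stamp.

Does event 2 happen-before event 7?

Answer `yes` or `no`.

Answer: yes

Derivation:
Initial: VV[0]=[0, 0, 0]
Initial: VV[1]=[0, 0, 0]
Initial: VV[2]=[0, 0, 0]
Event 1: LOCAL 2: VV[2][2]++ -> VV[2]=[0, 0, 1]
Event 2: SEND 1->2: VV[1][1]++ -> VV[1]=[0, 1, 0], msg_vec=[0, 1, 0]; VV[2]=max(VV[2],msg_vec) then VV[2][2]++ -> VV[2]=[0, 1, 2]
Event 3: SEND 1->2: VV[1][1]++ -> VV[1]=[0, 2, 0], msg_vec=[0, 2, 0]; VV[2]=max(VV[2],msg_vec) then VV[2][2]++ -> VV[2]=[0, 2, 3]
Event 4: LOCAL 2: VV[2][2]++ -> VV[2]=[0, 2, 4]
Event 5: SEND 0->2: VV[0][0]++ -> VV[0]=[1, 0, 0], msg_vec=[1, 0, 0]; VV[2]=max(VV[2],msg_vec) then VV[2][2]++ -> VV[2]=[1, 2, 5]
Event 6: SEND 1->0: VV[1][1]++ -> VV[1]=[0, 3, 0], msg_vec=[0, 3, 0]; VV[0]=max(VV[0],msg_vec) then VV[0][0]++ -> VV[0]=[2, 3, 0]
Event 7: SEND 0->2: VV[0][0]++ -> VV[0]=[3, 3, 0], msg_vec=[3, 3, 0]; VV[2]=max(VV[2],msg_vec) then VV[2][2]++ -> VV[2]=[3, 3, 6]
Event 2 stamp: [0, 1, 0]
Event 7 stamp: [3, 3, 0]
[0, 1, 0] <= [3, 3, 0]? True. Equal? False. Happens-before: True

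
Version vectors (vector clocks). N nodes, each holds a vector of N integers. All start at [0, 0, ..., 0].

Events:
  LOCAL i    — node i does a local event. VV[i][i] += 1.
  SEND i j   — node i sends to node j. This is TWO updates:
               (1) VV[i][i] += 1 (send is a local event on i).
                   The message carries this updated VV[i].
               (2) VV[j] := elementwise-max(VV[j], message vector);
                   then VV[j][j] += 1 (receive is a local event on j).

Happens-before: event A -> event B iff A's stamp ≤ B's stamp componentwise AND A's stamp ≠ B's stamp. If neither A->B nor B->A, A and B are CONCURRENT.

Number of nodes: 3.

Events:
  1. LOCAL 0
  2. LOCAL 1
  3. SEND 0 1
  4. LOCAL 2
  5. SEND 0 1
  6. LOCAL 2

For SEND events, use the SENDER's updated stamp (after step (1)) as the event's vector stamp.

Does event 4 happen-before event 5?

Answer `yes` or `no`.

Initial: VV[0]=[0, 0, 0]
Initial: VV[1]=[0, 0, 0]
Initial: VV[2]=[0, 0, 0]
Event 1: LOCAL 0: VV[0][0]++ -> VV[0]=[1, 0, 0]
Event 2: LOCAL 1: VV[1][1]++ -> VV[1]=[0, 1, 0]
Event 3: SEND 0->1: VV[0][0]++ -> VV[0]=[2, 0, 0], msg_vec=[2, 0, 0]; VV[1]=max(VV[1],msg_vec) then VV[1][1]++ -> VV[1]=[2, 2, 0]
Event 4: LOCAL 2: VV[2][2]++ -> VV[2]=[0, 0, 1]
Event 5: SEND 0->1: VV[0][0]++ -> VV[0]=[3, 0, 0], msg_vec=[3, 0, 0]; VV[1]=max(VV[1],msg_vec) then VV[1][1]++ -> VV[1]=[3, 3, 0]
Event 6: LOCAL 2: VV[2][2]++ -> VV[2]=[0, 0, 2]
Event 4 stamp: [0, 0, 1]
Event 5 stamp: [3, 0, 0]
[0, 0, 1] <= [3, 0, 0]? False. Equal? False. Happens-before: False

Answer: no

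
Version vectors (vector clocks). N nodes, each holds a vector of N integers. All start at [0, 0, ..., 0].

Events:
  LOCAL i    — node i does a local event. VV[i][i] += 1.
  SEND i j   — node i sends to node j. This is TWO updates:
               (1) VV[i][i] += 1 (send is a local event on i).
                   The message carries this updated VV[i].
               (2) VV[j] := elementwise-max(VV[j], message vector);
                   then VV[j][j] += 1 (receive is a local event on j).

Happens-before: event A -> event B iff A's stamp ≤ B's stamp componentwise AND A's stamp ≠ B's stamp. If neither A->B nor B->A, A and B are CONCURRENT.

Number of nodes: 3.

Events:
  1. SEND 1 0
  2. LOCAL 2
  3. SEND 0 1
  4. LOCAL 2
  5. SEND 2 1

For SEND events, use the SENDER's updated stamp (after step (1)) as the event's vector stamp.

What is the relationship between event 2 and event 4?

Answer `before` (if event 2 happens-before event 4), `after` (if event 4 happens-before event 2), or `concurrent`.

Initial: VV[0]=[0, 0, 0]
Initial: VV[1]=[0, 0, 0]
Initial: VV[2]=[0, 0, 0]
Event 1: SEND 1->0: VV[1][1]++ -> VV[1]=[0, 1, 0], msg_vec=[0, 1, 0]; VV[0]=max(VV[0],msg_vec) then VV[0][0]++ -> VV[0]=[1, 1, 0]
Event 2: LOCAL 2: VV[2][2]++ -> VV[2]=[0, 0, 1]
Event 3: SEND 0->1: VV[0][0]++ -> VV[0]=[2, 1, 0], msg_vec=[2, 1, 0]; VV[1]=max(VV[1],msg_vec) then VV[1][1]++ -> VV[1]=[2, 2, 0]
Event 4: LOCAL 2: VV[2][2]++ -> VV[2]=[0, 0, 2]
Event 5: SEND 2->1: VV[2][2]++ -> VV[2]=[0, 0, 3], msg_vec=[0, 0, 3]; VV[1]=max(VV[1],msg_vec) then VV[1][1]++ -> VV[1]=[2, 3, 3]
Event 2 stamp: [0, 0, 1]
Event 4 stamp: [0, 0, 2]
[0, 0, 1] <= [0, 0, 2]? True
[0, 0, 2] <= [0, 0, 1]? False
Relation: before

Answer: before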